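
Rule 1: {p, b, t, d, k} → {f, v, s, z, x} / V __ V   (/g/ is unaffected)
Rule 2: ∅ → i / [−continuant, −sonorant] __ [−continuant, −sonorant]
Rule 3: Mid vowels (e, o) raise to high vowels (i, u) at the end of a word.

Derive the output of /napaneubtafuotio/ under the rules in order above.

Rule 1 (intervocalic spirantization): /p/ is a stop between vowels /a/ and /a/, so it spirantizes to the fricative [f]. /t/ is a stop between vowels /o/ and /i/, so it spirantizes to the fricative [s]. /napaneubtafuotio/ → nafaneubtafuosio.
Rule 2 (stop-cluster i-epenthesis): /b/ and /t/ form a stop–stop cluster, so [i] is inserted between them. /nafaneubtafuosio/ → nafaneubitafuosio.
Rule 3 (final vowel raising): /o/ is a mid vowel in word-final position, so it raises to [u]. /nafaneubitafuosio/ → nafaneubitafuosiu.

nafaneubitafuosiu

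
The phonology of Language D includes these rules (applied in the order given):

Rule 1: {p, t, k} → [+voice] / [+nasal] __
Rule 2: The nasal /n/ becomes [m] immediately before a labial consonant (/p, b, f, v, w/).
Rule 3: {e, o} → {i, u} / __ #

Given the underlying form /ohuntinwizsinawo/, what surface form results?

ohundimwizsinawu

Rule 1 (post-nasal voicing): /t/ is a voiceless stop immediately after the nasal /n/, so it voices to [d]. /ohuntinwizsinawo/ → ohundinwizsinawo.
Rule 2 (nasal place assimilation): /n/ precedes the labial consonant /w/, so it assimilates in place to [m]. /ohundinwizsinawo/ → ohundimwizsinawo.
Rule 3 (final vowel raising): /o/ is a mid vowel in word-final position, so it raises to [u]. /ohundimwizsinawo/ → ohundimwizsinawu.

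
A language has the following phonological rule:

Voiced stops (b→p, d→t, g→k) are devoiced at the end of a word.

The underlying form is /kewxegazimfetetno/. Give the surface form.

kewxegazimfetetno

No segment of /kewxegazimfetetno/ meets the structural description of the rule, so the form surfaces unchanged.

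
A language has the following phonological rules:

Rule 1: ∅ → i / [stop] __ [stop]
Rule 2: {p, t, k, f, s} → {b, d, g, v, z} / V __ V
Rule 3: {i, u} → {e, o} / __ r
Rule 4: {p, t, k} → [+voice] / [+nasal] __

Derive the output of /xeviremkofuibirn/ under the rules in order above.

xeveremgovuibern

Rule 1 (stop-cluster i-epenthesis): no segment meets the environment; /xeviremkofuibirn/ is unchanged.
Rule 2 (intervocalic voicing): /f/ is a voiceless obstruent between vowels /o/ and /u/, so it voices to [v]. /xeviremkofuibirn/ → xeviremkovuibirn.
Rule 3 (pre-rhotic lowering): /i/ is a high vowel immediately before /r/, so it lowers to [e]. /i/ is a high vowel immediately before /r/, so it lowers to [e]. /xeviremkovuibirn/ → xeveremkovuibern.
Rule 4 (post-nasal voicing): /k/ is a voiceless stop immediately after the nasal /m/, so it voices to [g]. /xeveremkovuibern/ → xeveremgovuibern.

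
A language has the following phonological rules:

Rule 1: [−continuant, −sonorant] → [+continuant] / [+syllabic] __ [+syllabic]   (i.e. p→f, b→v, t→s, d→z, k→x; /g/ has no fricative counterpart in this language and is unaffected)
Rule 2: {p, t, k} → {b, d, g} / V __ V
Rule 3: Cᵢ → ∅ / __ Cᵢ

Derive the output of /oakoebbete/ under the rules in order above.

oaxoebese

Rule 1 (intervocalic spirantization): /k/ is a stop between vowels /a/ and /o/, so it spirantizes to the fricative [x]. /t/ is a stop between vowels /e/ and /e/, so it spirantizes to the fricative [s]. /oakoebbete/ → oaxoebbese.
Rule 2 (intervocalic voicing): no segment meets the environment; /oaxoebbese/ is unchanged.
Rule 3 (degemination): /bb/ is a geminate; the first /b/ deletes. /oaxoebbese/ → oaxoebese.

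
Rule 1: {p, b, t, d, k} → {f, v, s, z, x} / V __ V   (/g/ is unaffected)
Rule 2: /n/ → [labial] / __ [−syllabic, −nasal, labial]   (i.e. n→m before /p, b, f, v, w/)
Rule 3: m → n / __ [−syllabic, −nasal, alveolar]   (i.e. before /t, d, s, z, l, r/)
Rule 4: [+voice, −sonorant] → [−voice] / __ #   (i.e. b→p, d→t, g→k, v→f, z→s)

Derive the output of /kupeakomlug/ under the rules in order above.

Rule 1 (intervocalic spirantization): /p/ is a stop between vowels /u/ and /e/, so it spirantizes to the fricative [f]. /k/ is a stop between vowels /a/ and /o/, so it spirantizes to the fricative [x]. /kupeakomlug/ → kufeaxomlug.
Rule 2 (nasal place assimilation): no segment meets the environment; /kufeaxomlug/ is unchanged.
Rule 3 (nasal place assimilation): /m/ precedes the alveolar consonant /l/, so it assimilates in place to [n]. /kufeaxomlug/ → kufeaxonlug.
Rule 4 (final devoicing): /g/ is a voiced obstruent in word-final position, so it devoices to [k]. /kufeaxonlug/ → kufeaxonluk.

kufeaxonluk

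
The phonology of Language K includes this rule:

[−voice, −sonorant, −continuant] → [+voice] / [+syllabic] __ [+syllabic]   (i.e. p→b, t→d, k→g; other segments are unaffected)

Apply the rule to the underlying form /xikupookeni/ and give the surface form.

xiguboogeni

/k/ is a voiceless stop between vowels /i/ and /u/, so it voices to [g].
/p/ is a voiceless stop between vowels /u/ and /o/, so it voices to [b].
/k/ is a voiceless stop between vowels /o/ and /e/, so it voices to [g].
Surface form: [xiguboogeni].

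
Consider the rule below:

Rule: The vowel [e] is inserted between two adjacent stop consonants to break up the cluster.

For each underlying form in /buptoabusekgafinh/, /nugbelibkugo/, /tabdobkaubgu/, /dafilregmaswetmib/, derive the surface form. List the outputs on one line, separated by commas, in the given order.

/buptoabusekgafinh/: /p/ and /t/ form a stop–stop cluster, so [e] is inserted between them. /k/ and /g/ form a stop–stop cluster, so [e] is inserted between them. → [bupetoabusekegafinh].
/nugbelibkugo/: /g/ and /b/ form a stop–stop cluster, so [e] is inserted between them. /b/ and /k/ form a stop–stop cluster, so [e] is inserted between them. → [nugebelibekugo].
/tabdobkaubgu/: /b/ and /d/ form a stop–stop cluster, so [e] is inserted between them. /b/ and /k/ form a stop–stop cluster, so [e] is inserted between them. /b/ and /g/ form a stop–stop cluster, so [e] is inserted between them. → [tabedobekaubegu].
/dafilregmaswetmib/: the rule's environment is not met; surfaces unchanged as [dafilregmaswetmib].

bupetoabusekegafinh, nugebelibekugo, tabedobekaubegu, dafilregmaswetmib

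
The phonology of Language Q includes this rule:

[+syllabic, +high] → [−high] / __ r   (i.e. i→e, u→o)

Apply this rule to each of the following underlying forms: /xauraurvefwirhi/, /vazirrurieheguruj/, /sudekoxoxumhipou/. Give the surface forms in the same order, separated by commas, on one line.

xaoraorvefwerhi, vazerroriehegoruj, sudekoxoxumhipou

/xauraurvefwirhi/: /u/ is a high vowel immediately before /r/, so it lowers to [o]. /u/ is a high vowel immediately before /r/, so it lowers to [o]. /i/ is a high vowel immediately before /r/, so it lowers to [e]. → [xaoraorvefwerhi].
/vazirrurieheguruj/: /i/ is a high vowel immediately before /r/, so it lowers to [e]. /u/ is a high vowel immediately before /r/, so it lowers to [o]. /u/ is a high vowel immediately before /r/, so it lowers to [o]. → [vazerroriehegoruj].
/sudekoxoxumhipou/: the rule's environment is not met; surfaces unchanged as [sudekoxoxumhipou].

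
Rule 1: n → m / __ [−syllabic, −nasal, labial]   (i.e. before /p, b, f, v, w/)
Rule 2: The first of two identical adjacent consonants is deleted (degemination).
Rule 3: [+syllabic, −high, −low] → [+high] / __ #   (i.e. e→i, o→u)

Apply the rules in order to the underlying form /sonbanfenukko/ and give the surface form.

Rule 1 (nasal place assimilation): /n/ precedes the labial consonant /b/, so it assimilates in place to [m]. /n/ precedes the labial consonant /f/, so it assimilates in place to [m]. /sonbanfenukko/ → sombamfenukko.
Rule 2 (degemination): /kk/ is a geminate; the first /k/ deletes. /sombamfenukko/ → sombamfenuko.
Rule 3 (final vowel raising): /o/ is a mid vowel in word-final position, so it raises to [u]. /sombamfenuko/ → sombamfenuku.

sombamfenuku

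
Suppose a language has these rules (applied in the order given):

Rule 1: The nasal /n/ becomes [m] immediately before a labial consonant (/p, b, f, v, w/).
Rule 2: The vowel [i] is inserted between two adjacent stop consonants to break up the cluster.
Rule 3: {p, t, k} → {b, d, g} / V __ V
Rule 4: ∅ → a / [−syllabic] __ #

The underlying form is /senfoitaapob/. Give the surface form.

Rule 1 (nasal place assimilation): /n/ precedes the labial consonant /f/, so it assimilates in place to [m]. /senfoitaapob/ → semfoitaapob.
Rule 2 (stop-cluster i-epenthesis): no segment meets the environment; /semfoitaapob/ is unchanged.
Rule 3 (intervocalic voicing): /t/ is a voiceless stop between vowels /i/ and /a/, so it voices to [d]. /p/ is a voiceless stop between vowels /a/ and /o/, so it voices to [b]. /semfoitaapob/ → semfoidaabob.
Rule 4 (final a-epenthesis): the form ends in the consonant /b/, so [a] is inserted word-finally. /semfoidaabob/ → semfoidaaboba.

semfoidaaboba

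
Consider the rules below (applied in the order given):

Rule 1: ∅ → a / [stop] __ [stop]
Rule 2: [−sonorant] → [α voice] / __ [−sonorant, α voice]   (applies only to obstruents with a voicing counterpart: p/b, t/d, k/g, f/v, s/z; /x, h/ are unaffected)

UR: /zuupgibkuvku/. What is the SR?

Rule 1 (stop-cluster a-epenthesis): /p/ and /g/ form a stop–stop cluster, so [a] is inserted between them. /b/ and /k/ form a stop–stop cluster, so [a] is inserted between them. /zuupgibkuvku/ → zuupagibakuvku.
Rule 2 (regressive voicing assimilation): /v/ precedes the voiceless obstruent /k/, so it devoices to [f] by assimilation. /zuupagibakuvku/ → zuupagibakufku.

zuupagibakufku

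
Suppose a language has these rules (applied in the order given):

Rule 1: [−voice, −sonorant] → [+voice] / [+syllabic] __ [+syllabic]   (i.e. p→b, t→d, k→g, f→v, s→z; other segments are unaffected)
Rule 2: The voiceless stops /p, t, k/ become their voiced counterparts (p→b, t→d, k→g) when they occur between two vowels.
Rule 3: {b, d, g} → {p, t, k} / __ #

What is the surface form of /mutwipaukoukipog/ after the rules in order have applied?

Rule 1 (intervocalic voicing): /p/ is a voiceless obstruent between vowels /i/ and /a/, so it voices to [b]. /k/ is a voiceless obstruent between vowels /u/ and /o/, so it voices to [g]. /k/ is a voiceless obstruent between vowels /u/ and /i/, so it voices to [g]. /p/ is a voiceless obstruent between vowels /i/ and /o/, so it voices to [b]. /mutwipaukoukipog/ → mutwibaugougibog.
Rule 2 (intervocalic voicing): no segment meets the environment; /mutwibaugougibog/ is unchanged.
Rule 3 (final devoicing): /g/ is a voiced stop in word-final position, so it devoices to [k]. /mutwibaugougibog/ → mutwibaugougibok.

mutwibaugougibok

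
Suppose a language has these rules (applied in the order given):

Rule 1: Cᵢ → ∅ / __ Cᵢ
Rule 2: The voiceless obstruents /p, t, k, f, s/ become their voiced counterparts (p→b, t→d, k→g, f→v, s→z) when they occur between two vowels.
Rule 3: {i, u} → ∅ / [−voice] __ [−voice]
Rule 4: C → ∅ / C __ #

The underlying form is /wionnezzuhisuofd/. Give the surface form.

Rule 1 (degemination): /nn/ is a geminate; the first /n/ deletes. /zz/ is a geminate; the first /z/ deletes. /wionnezzuhisuofd/ → wionezuhisuofd.
Rule 2 (intervocalic voicing): /s/ is a voiceless obstruent between vowels /i/ and /u/, so it voices to [z]. /wionezuhisuofd/ → wionezuhizuofd.
Rule 3 (high vowel syncope): no segment meets the environment; /wionezuhizuofd/ is unchanged.
Rule 4 (final cluster simplification): /d/ is the second consonant of a word-final cluster /fd/, so it deletes. /wionezuhizuofd/ → wionezuhizuof.

wionezuhizuof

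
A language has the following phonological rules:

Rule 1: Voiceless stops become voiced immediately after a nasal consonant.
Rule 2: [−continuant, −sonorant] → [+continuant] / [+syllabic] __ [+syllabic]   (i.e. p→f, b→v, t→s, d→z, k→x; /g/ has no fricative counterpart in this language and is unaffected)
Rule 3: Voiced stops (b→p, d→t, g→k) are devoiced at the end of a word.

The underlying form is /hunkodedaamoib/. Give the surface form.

hungozezaamoip

Rule 1 (post-nasal voicing): /k/ is a voiceless stop immediately after the nasal /n/, so it voices to [g]. /hunkodedaamoib/ → hungodedaamoib.
Rule 2 (intervocalic spirantization): /d/ is a stop between vowels /o/ and /e/, so it spirantizes to the fricative [z]. /d/ is a stop between vowels /e/ and /a/, so it spirantizes to the fricative [z]. /hungodedaamoib/ → hungozezaamoib.
Rule 3 (final devoicing): /b/ is a voiced stop in word-final position, so it devoices to [p]. /hungozezaamoib/ → hungozezaamoip.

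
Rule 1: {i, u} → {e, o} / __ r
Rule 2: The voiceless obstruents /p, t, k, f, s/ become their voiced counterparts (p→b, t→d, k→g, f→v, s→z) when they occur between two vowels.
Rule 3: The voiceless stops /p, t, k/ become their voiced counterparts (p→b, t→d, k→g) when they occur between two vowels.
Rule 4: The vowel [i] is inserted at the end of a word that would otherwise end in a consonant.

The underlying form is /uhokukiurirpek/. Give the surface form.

Rule 1 (pre-rhotic lowering): /u/ is a high vowel immediately before /r/, so it lowers to [o]. /i/ is a high vowel immediately before /r/, so it lowers to [e]. /uhokukiurirpek/ → uhokukiorerpek.
Rule 2 (intervocalic voicing): /k/ is a voiceless obstruent between vowels /o/ and /u/, so it voices to [g]. /k/ is a voiceless obstruent between vowels /u/ and /i/, so it voices to [g]. /uhokukiorerpek/ → uhogugiorerpek.
Rule 3 (intervocalic voicing): no segment meets the environment; /uhogugiorerpek/ is unchanged.
Rule 4 (final i-epenthesis): the form ends in the consonant /k/, so [i] is inserted word-finally. /uhogugiorerpek/ → uhogugiorerpeki.

uhogugiorerpeki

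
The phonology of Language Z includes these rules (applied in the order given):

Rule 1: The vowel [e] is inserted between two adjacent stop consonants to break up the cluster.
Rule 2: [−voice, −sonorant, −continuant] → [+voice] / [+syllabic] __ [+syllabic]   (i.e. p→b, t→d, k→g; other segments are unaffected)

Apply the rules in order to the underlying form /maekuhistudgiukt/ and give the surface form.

Rule 1 (stop-cluster e-epenthesis): /d/ and /g/ form a stop–stop cluster, so [e] is inserted between them. /k/ and /t/ form a stop–stop cluster, so [e] is inserted between them. /maekuhistudgiukt/ → maekuhistudegiuket.
Rule 2 (intervocalic voicing): /k/ is a voiceless stop between vowels /e/ and /u/, so it voices to [g]. /k/ is a voiceless stop between vowels /u/ and /e/, so it voices to [g]. /maekuhistudegiuket/ → maeguhistudegiuget.

maeguhistudegiuget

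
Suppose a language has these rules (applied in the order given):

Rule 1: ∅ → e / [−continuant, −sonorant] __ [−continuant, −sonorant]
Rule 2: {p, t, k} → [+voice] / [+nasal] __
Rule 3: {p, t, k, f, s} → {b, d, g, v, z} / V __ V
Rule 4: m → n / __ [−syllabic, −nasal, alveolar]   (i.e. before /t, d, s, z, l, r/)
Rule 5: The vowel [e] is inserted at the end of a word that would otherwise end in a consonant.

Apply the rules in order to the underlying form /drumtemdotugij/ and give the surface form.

drundendodugije

Rule 1 (stop-cluster e-epenthesis): no segment meets the environment; /drumtemdotugij/ is unchanged.
Rule 2 (post-nasal voicing): /t/ is a voiceless stop immediately after the nasal /m/, so it voices to [d]. /drumtemdotugij/ → drumdemdotugij.
Rule 3 (intervocalic voicing): /t/ is a voiceless obstruent between vowels /o/ and /u/, so it voices to [d]. /drumdemdotugij/ → drumdemdodugij.
Rule 4 (nasal place assimilation): /m/ precedes the alveolar consonant /d/, so it assimilates in place to [n]. /m/ precedes the alveolar consonant /d/, so it assimilates in place to [n]. /drumdemdodugij/ → drundendodugij.
Rule 5 (final e-epenthesis): the form ends in the consonant /j/, so [e] is inserted word-finally. /drundendodugij/ → drundendodugije.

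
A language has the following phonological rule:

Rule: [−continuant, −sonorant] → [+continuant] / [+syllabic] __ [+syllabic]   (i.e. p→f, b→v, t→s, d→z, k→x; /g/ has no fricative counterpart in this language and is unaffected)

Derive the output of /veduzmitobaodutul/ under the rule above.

vezuzmisovaozusul

/d/ is a stop between vowels /e/ and /u/, so it spirantizes to the fricative [z].
/t/ is a stop between vowels /i/ and /o/, so it spirantizes to the fricative [s].
/b/ is a stop between vowels /o/ and /a/, so it spirantizes to the fricative [v].
/d/ is a stop between vowels /o/ and /u/, so it spirantizes to the fricative [z].
/t/ is a stop between vowels /u/ and /u/, so it spirantizes to the fricative [s].
Surface form: [vezuzmisovaozusul].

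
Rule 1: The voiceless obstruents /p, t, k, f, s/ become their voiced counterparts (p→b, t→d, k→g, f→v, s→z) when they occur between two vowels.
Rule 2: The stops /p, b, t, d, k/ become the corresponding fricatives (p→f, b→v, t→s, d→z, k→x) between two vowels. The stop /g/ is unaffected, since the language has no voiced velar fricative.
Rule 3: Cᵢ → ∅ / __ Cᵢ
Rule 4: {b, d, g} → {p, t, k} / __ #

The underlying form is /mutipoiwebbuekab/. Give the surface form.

Rule 1 (intervocalic voicing): /t/ is a voiceless obstruent between vowels /u/ and /i/, so it voices to [d]. /p/ is a voiceless obstruent between vowels /i/ and /o/, so it voices to [b]. /k/ is a voiceless obstruent between vowels /e/ and /a/, so it voices to [g]. /mutipoiwebbuekab/ → mudiboiwebbuegab.
Rule 2 (intervocalic spirantization): /d/ is a stop between vowels /u/ and /i/, so it spirantizes to the fricative [z]. /b/ is a stop between vowels /i/ and /o/, so it spirantizes to the fricative [v]. /mudiboiwebbuegab/ → muzivoiwebbuegab.
Rule 3 (degemination): /bb/ is a geminate; the first /b/ deletes. /muzivoiwebbuegab/ → muzivoiwebuegab.
Rule 4 (final devoicing): /b/ is a voiced stop in word-final position, so it devoices to [p]. /muzivoiwebuegab/ → muzivoiwebuegap.

muzivoiwebuegap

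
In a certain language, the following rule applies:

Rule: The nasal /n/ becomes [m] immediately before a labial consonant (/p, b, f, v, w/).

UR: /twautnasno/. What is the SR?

twautnasno

No segment of /twautnasno/ meets the structural description of the rule, so the form surfaces unchanged.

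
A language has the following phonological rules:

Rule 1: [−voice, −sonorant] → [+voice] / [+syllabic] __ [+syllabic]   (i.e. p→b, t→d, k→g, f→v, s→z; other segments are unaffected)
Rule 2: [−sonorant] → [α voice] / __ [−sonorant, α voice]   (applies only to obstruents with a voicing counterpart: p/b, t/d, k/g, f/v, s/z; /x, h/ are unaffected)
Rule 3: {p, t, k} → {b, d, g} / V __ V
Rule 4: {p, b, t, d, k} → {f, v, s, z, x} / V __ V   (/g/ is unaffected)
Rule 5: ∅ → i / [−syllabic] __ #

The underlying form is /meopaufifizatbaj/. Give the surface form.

Rule 1 (intervocalic voicing): /p/ is a voiceless obstruent between vowels /o/ and /a/, so it voices to [b]. /f/ is a voiceless obstruent between vowels /u/ and /i/, so it voices to [v]. /f/ is a voiceless obstruent between vowels /i/ and /i/, so it voices to [v]. /meopaufifizatbaj/ → meobauvivizatbaj.
Rule 2 (regressive voicing assimilation): /t/ precedes the voiced obstruent /b/, so it voices to [d] by assimilation. /meobauvivizatbaj/ → meobauvivizadbaj.
Rule 3 (intervocalic voicing): no segment meets the environment; /meobauvivizadbaj/ is unchanged.
Rule 4 (intervocalic spirantization): /b/ is a stop between vowels /o/ and /a/, so it spirantizes to the fricative [v]. /meobauvivizadbaj/ → meovauvivizadbaj.
Rule 5 (final i-epenthesis): the form ends in the consonant /j/, so [i] is inserted word-finally. /meovauvivizadbaj/ → meovauvivizadbaji.

meovauvivizadbaji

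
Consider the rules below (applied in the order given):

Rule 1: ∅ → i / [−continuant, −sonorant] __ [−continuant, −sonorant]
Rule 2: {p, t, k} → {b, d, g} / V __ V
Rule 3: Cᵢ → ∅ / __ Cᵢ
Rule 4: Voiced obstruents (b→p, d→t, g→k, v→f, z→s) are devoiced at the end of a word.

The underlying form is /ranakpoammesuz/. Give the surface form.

Rule 1 (stop-cluster i-epenthesis): /k/ and /p/ form a stop–stop cluster, so [i] is inserted between them. /ranakpoammesuz/ → ranakipoammesuz.
Rule 2 (intervocalic voicing): /k/ is a voiceless stop between vowels /a/ and /i/, so it voices to [g]. /p/ is a voiceless stop between vowels /i/ and /o/, so it voices to [b]. /ranakipoammesuz/ → ranagiboammesuz.
Rule 3 (degemination): /mm/ is a geminate; the first /m/ deletes. /ranagiboammesuz/ → ranagiboamesuz.
Rule 4 (final devoicing): /z/ is a voiced obstruent in word-final position, so it devoices to [s]. /ranagiboamesuz/ → ranagiboamesus.

ranagiboamesus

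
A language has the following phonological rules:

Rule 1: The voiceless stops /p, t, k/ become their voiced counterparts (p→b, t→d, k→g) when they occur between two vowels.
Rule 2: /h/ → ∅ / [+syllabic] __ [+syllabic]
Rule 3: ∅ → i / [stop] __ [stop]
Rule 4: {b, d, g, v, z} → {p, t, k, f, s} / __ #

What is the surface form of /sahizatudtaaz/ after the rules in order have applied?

saizaduditaas

Rule 1 (intervocalic voicing): /t/ is a voiceless stop between vowels /a/ and /u/, so it voices to [d]. /sahizatudtaaz/ → sahizadudtaaz.
Rule 2 (intervocalic h-deletion): /h/ occurs between vowels /a/ and /i/, so it deletes. /sahizadudtaaz/ → saizadudtaaz.
Rule 3 (stop-cluster i-epenthesis): /d/ and /t/ form a stop–stop cluster, so [i] is inserted between them. /saizadudtaaz/ → saizaduditaaz.
Rule 4 (final devoicing): /z/ is a voiced obstruent in word-final position, so it devoices to [s]. /saizaduditaaz/ → saizaduditaas.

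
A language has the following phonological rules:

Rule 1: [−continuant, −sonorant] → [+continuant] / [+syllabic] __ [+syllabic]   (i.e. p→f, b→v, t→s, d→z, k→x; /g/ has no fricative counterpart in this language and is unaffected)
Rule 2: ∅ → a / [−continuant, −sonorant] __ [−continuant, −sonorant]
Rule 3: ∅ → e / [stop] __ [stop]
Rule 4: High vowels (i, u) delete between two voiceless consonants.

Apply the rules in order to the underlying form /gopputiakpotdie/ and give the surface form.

Rule 1 (intervocalic spirantization): /t/ is a stop between vowels /u/ and /i/, so it spirantizes to the fricative [s]. /gopputiakpotdie/ → goppusiakpotdie.
Rule 2 (stop-cluster a-epenthesis): /p/ and /p/ form a stop–stop cluster, so [a] is inserted between them. /k/ and /p/ form a stop–stop cluster, so [a] is inserted between them. /t/ and /d/ form a stop–stop cluster, so [a] is inserted between them. /goppusiakpotdie/ → gopapusiakapotadie.
Rule 3 (stop-cluster e-epenthesis): no segment meets the environment; /gopapusiakapotadie/ is unchanged.
Rule 4 (high vowel syncope): /u/ is a high vowel flanked by voiceless consonants /p/ and /s/, so it deletes. /gopapusiakapotadie/ → gopapsiakapotadie.

gopapsiakapotadie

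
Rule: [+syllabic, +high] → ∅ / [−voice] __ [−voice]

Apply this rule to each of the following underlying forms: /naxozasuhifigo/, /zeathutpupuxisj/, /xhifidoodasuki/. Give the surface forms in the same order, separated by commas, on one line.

/naxozasuhifigo/: /u/ is a high vowel flanked by voiceless consonants /s/ and /h/, so it deletes. /i/ is a high vowel flanked by voiceless consonants /h/ and /f/, so it deletes. → [naxozashfigo].
/zeathutpupuxisj/: /u/ is a high vowel flanked by voiceless consonants /h/ and /t/, so it deletes. /u/ is a high vowel flanked by voiceless consonants /p/ and /p/, so it deletes. /u/ is a high vowel flanked by voiceless consonants /p/ and /x/, so it deletes. /i/ is a high vowel flanked by voiceless consonants /x/ and /s/, so it deletes. → [zeathtppxsj].
/xhifidoodasuki/: /i/ is a high vowel flanked by voiceless consonants /h/ and /f/, so it deletes. /u/ is a high vowel flanked by voiceless consonants /s/ and /k/, so it deletes. → [xhfidoodaski].

naxozashfigo, zeathtppxsj, xhfidoodaski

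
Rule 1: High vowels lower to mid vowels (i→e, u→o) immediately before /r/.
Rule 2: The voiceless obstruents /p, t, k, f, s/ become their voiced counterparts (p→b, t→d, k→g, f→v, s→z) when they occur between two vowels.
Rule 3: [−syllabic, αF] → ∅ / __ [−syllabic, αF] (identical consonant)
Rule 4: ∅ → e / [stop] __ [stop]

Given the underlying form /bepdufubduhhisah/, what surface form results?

Rule 1 (pre-rhotic lowering): no segment meets the environment; /bepdufubduhhisah/ is unchanged.
Rule 2 (intervocalic voicing): /f/ is a voiceless obstruent between vowels /u/ and /u/, so it voices to [v]. /s/ is a voiceless obstruent between vowels /i/ and /a/, so it voices to [z]. /bepdufubduhhisah/ → bepduvubduhhizah.
Rule 3 (degemination): /hh/ is a geminate; the first /h/ deletes. /bepduvubduhhizah/ → bepduvubduhizah.
Rule 4 (stop-cluster e-epenthesis): /p/ and /d/ form a stop–stop cluster, so [e] is inserted between them. /b/ and /d/ form a stop–stop cluster, so [e] is inserted between them. /bepduvubduhizah/ → bepeduvubeduhizah.

bepeduvubeduhizah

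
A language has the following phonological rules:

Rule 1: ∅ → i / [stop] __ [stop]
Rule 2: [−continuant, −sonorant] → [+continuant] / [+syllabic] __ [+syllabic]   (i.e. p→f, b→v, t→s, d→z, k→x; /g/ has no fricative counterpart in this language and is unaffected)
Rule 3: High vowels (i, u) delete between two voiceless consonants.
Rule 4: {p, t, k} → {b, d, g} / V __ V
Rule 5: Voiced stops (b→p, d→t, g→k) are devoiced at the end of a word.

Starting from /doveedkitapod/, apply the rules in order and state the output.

doveezixsafot

Rule 1 (stop-cluster i-epenthesis): /d/ and /k/ form a stop–stop cluster, so [i] is inserted between them. /doveedkitapod/ → doveedikitapod.
Rule 2 (intervocalic spirantization): /d/ is a stop between vowels /e/ and /i/, so it spirantizes to the fricative [z]. /k/ is a stop between vowels /i/ and /i/, so it spirantizes to the fricative [x]. /t/ is a stop between vowels /i/ and /a/, so it spirantizes to the fricative [s]. /p/ is a stop between vowels /a/ and /o/, so it spirantizes to the fricative [f]. /doveedikitapod/ → doveezixisafod.
Rule 3 (high vowel syncope): /i/ is a high vowel flanked by voiceless consonants /x/ and /s/, so it deletes. /doveezixisafod/ → doveezixsafod.
Rule 4 (intervocalic voicing): no segment meets the environment; /doveezixsafod/ is unchanged.
Rule 5 (final devoicing): /d/ is a voiced stop in word-final position, so it devoices to [t]. /doveezixsafod/ → doveezixsafot.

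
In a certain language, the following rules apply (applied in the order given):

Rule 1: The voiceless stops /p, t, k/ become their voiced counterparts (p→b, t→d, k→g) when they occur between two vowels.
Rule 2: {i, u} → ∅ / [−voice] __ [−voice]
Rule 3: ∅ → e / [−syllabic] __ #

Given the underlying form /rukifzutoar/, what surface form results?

Rule 1 (intervocalic voicing): /k/ is a voiceless stop between vowels /u/ and /i/, so it voices to [g]. /t/ is a voiceless stop between vowels /u/ and /o/, so it voices to [d]. /rukifzutoar/ → rugifzudoar.
Rule 2 (high vowel syncope): no segment meets the environment; /rugifzudoar/ is unchanged.
Rule 3 (final e-epenthesis): the form ends in the consonant /r/, so [e] is inserted word-finally. /rugifzudoar/ → rugifzudoare.

rugifzudoare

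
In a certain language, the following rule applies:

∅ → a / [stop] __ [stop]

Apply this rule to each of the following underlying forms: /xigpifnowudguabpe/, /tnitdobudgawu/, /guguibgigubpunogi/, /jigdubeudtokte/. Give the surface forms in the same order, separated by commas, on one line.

xigapifnowudaguabape, tnitadobudagawu, guguibagigubapunogi, jigadubeudatokate

/xigpifnowudguabpe/: /g/ and /p/ form a stop–stop cluster, so [a] is inserted between them. /d/ and /g/ form a stop–stop cluster, so [a] is inserted between them. /b/ and /p/ form a stop–stop cluster, so [a] is inserted between them. → [xigapifnowudaguabape].
/tnitdobudgawu/: /t/ and /d/ form a stop–stop cluster, so [a] is inserted between them. /d/ and /g/ form a stop–stop cluster, so [a] is inserted between them. → [tnitadobudagawu].
/guguibgigubpunogi/: /b/ and /g/ form a stop–stop cluster, so [a] is inserted between them. /b/ and /p/ form a stop–stop cluster, so [a] is inserted between them. → [guguibagigubapunogi].
/jigdubeudtokte/: /g/ and /d/ form a stop–stop cluster, so [a] is inserted between them. /d/ and /t/ form a stop–stop cluster, so [a] is inserted between them. /k/ and /t/ form a stop–stop cluster, so [a] is inserted between them. → [jigadubeudatokate].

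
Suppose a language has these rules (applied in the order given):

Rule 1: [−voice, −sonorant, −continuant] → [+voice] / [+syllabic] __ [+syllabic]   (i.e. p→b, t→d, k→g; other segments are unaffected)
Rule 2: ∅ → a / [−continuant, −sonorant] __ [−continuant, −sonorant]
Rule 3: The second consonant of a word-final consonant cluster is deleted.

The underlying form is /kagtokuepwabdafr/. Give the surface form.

Rule 1 (intervocalic voicing): /k/ is a voiceless stop between vowels /o/ and /u/, so it voices to [g]. /kagtokuepwabdafr/ → kagtoguepwabdafr.
Rule 2 (stop-cluster a-epenthesis): /g/ and /t/ form a stop–stop cluster, so [a] is inserted between them. /b/ and /d/ form a stop–stop cluster, so [a] is inserted between them. /kagtoguepwabdafr/ → kagatoguepwabadafr.
Rule 3 (final cluster simplification): /r/ is the second consonant of a word-final cluster /fr/, so it deletes. /kagatoguepwabadafr/ → kagatoguepwabadaf.

kagatoguepwabadaf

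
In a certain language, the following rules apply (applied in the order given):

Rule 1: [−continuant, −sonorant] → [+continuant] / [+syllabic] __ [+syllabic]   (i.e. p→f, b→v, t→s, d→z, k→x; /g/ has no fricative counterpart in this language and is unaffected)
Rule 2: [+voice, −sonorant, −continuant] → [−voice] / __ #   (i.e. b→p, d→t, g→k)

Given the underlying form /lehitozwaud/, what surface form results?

lehisozwaut

Rule 1 (intervocalic spirantization): /t/ is a stop between vowels /i/ and /o/, so it spirantizes to the fricative [s]. /lehitozwaud/ → lehisozwaud.
Rule 2 (final devoicing): /d/ is a voiced stop in word-final position, so it devoices to [t]. /lehisozwaud/ → lehisozwaut.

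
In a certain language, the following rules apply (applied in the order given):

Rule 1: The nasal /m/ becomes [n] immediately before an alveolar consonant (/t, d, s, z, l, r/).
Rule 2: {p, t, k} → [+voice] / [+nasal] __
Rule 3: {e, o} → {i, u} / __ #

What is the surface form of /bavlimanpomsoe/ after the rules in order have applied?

bavlimanbonsoi

Rule 1 (nasal place assimilation): /m/ precedes the alveolar consonant /s/, so it assimilates in place to [n]. /bavlimanpomsoe/ → bavlimanponsoe.
Rule 2 (post-nasal voicing): /p/ is a voiceless stop immediately after the nasal /n/, so it voices to [b]. /bavlimanponsoe/ → bavlimanbonsoe.
Rule 3 (final vowel raising): /e/ is a mid vowel in word-final position, so it raises to [i]. /bavlimanbonsoe/ → bavlimanbonsoi.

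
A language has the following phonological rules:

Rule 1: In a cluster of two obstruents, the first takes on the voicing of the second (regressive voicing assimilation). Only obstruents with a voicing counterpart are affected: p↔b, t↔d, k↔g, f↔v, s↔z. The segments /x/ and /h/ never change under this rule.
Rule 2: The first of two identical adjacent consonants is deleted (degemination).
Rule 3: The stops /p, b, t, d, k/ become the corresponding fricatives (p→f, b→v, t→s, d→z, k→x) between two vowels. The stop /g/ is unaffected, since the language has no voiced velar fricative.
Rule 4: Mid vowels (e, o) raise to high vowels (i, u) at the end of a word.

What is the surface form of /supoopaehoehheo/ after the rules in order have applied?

Rule 1 (regressive voicing assimilation): no segment meets the environment; /supoopaehoehheo/ is unchanged.
Rule 2 (degemination): /hh/ is a geminate; the first /h/ deletes. /supoopaehoehheo/ → supoopaehoeheo.
Rule 3 (intervocalic spirantization): /p/ is a stop between vowels /u/ and /o/, so it spirantizes to the fricative [f]. /p/ is a stop between vowels /o/ and /a/, so it spirantizes to the fricative [f]. /supoopaehoeheo/ → sufoofaehoeheo.
Rule 4 (final vowel raising): /o/ is a mid vowel in word-final position, so it raises to [u]. /sufoofaehoeheo/ → sufoofaehoeheu.

sufoofaehoeheu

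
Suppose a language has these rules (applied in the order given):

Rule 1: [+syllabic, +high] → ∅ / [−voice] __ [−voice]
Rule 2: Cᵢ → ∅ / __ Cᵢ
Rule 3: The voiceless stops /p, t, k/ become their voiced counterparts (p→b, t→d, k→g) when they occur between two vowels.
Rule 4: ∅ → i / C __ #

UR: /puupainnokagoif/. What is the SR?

Rule 1 (high vowel syncope): no segment meets the environment; /puupainnokagoif/ is unchanged.
Rule 2 (degemination): /nn/ is a geminate; the first /n/ deletes. /puupainnokagoif/ → puupainokagoif.
Rule 3 (intervocalic voicing): /p/ is a voiceless stop between vowels /u/ and /a/, so it voices to [b]. /k/ is a voiceless stop between vowels /o/ and /a/, so it voices to [g]. /puupainokagoif/ → puubainogagoif.
Rule 4 (final i-epenthesis): the form ends in the consonant /f/, so [i] is inserted word-finally. /puubainogagoif/ → puubainogagoifi.

puubainogagoifi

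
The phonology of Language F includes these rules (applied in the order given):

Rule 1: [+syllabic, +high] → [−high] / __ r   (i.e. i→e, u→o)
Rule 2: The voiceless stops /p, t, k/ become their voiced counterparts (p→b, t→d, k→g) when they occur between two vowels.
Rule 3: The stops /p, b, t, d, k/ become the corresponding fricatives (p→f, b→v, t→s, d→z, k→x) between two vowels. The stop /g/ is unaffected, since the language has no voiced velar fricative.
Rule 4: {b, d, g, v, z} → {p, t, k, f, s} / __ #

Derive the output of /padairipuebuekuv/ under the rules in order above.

pazaerivuevueguf

Rule 1 (pre-rhotic lowering): /i/ is a high vowel immediately before /r/, so it lowers to [e]. /padairipuebuekuv/ → padaeripuebuekuv.
Rule 2 (intervocalic voicing): /p/ is a voiceless stop between vowels /i/ and /u/, so it voices to [b]. /k/ is a voiceless stop between vowels /e/ and /u/, so it voices to [g]. /padaeripuebuekuv/ → padaeribuebueguv.
Rule 3 (intervocalic spirantization): /d/ is a stop between vowels /a/ and /a/, so it spirantizes to the fricative [z]. /b/ is a stop between vowels /i/ and /u/, so it spirantizes to the fricative [v]. /b/ is a stop between vowels /e/ and /u/, so it spirantizes to the fricative [v]. /padaeribuebueguv/ → pazaerivuevueguv.
Rule 4 (final devoicing): /v/ is a voiced obstruent in word-final position, so it devoices to [f]. /pazaerivuevueguv/ → pazaerivuevueguf.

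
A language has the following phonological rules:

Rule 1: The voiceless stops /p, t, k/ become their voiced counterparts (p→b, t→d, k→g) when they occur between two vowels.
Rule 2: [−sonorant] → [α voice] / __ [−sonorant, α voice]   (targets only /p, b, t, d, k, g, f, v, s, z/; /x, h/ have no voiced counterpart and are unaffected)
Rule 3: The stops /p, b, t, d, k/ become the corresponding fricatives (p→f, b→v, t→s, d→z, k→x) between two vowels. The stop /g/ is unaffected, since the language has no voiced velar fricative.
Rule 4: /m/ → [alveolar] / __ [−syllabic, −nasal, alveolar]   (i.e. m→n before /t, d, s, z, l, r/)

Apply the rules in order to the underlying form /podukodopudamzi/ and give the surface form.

Rule 1 (intervocalic voicing): /k/ is a voiceless stop between vowels /u/ and /o/, so it voices to [g]. /p/ is a voiceless stop between vowels /o/ and /u/, so it voices to [b]. /podukodopudamzi/ → podugodobudamzi.
Rule 2 (regressive voicing assimilation): no segment meets the environment; /podugodobudamzi/ is unchanged.
Rule 3 (intervocalic spirantization): /d/ is a stop between vowels /o/ and /u/, so it spirantizes to the fricative [z]. /d/ is a stop between vowels /o/ and /o/, so it spirantizes to the fricative [z]. /b/ is a stop between vowels /o/ and /u/, so it spirantizes to the fricative [v]. /d/ is a stop between vowels /u/ and /a/, so it spirantizes to the fricative [z]. /podugodobudamzi/ → pozugozovuzamzi.
Rule 4 (nasal place assimilation): /m/ precedes the alveolar consonant /z/, so it assimilates in place to [n]. /pozugozovuzamzi/ → pozugozovuzanzi.

pozugozovuzanzi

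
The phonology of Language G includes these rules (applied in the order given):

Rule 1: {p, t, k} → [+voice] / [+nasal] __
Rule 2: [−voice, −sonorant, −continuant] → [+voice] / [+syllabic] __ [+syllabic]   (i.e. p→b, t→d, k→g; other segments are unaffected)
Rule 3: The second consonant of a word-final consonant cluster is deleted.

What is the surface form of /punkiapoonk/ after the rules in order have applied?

Rule 1 (post-nasal voicing): /k/ is a voiceless stop immediately after the nasal /n/, so it voices to [g]. /k/ is a voiceless stop immediately after the nasal /n/, so it voices to [g]. /punkiapoonk/ → pungiapoong.
Rule 2 (intervocalic voicing): /p/ is a voiceless stop between vowels /a/ and /o/, so it voices to [b]. /pungiapoong/ → pungiaboong.
Rule 3 (final cluster simplification): /g/ is the second consonant of a word-final cluster /ng/, so it deletes. /pungiaboong/ → pungiaboon.

pungiaboon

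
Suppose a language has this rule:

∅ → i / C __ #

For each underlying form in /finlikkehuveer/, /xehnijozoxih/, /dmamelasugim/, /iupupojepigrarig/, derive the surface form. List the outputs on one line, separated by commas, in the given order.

finlikkehuveeri, xehnijozoxihi, dmamelasugimi, iupupojepigrarigi

/finlikkehuveer/: the form ends in the consonant /r/, so [i] is inserted word-finally. → [finlikkehuveeri].
/xehnijozoxih/: the form ends in the consonant /h/, so [i] is inserted word-finally. → [xehnijozoxihi].
/dmamelasugim/: the form ends in the consonant /m/, so [i] is inserted word-finally. → [dmamelasugimi].
/iupupojepigrarig/: the form ends in the consonant /g/, so [i] is inserted word-finally. → [iupupojepigrarigi].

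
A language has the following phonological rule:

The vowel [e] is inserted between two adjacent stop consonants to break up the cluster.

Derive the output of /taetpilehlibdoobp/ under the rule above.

taetepilehlibedoobep

/t/ and /p/ form a stop–stop cluster, so [e] is inserted between them.
/b/ and /d/ form a stop–stop cluster, so [e] is inserted between them.
/b/ and /p/ form a stop–stop cluster, so [e] is inserted between them.
Surface form: [taetepilehlibedoobep].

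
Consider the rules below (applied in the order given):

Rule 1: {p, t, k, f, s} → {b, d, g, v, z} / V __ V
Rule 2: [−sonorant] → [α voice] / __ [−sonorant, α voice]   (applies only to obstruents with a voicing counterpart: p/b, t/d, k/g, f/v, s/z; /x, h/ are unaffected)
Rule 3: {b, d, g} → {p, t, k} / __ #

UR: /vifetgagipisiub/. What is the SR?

vivedgagibiziup

Rule 1 (intervocalic voicing): /f/ is a voiceless obstruent between vowels /i/ and /e/, so it voices to [v]. /p/ is a voiceless obstruent between vowels /i/ and /i/, so it voices to [b]. /s/ is a voiceless obstruent between vowels /i/ and /i/, so it voices to [z]. /vifetgagipisiub/ → vivetgagibiziub.
Rule 2 (regressive voicing assimilation): /t/ precedes the voiced obstruent /g/, so it voices to [d] by assimilation. /vivetgagibiziub/ → vivedgagibiziub.
Rule 3 (final devoicing): /b/ is a voiced stop in word-final position, so it devoices to [p]. /vivedgagibiziub/ → vivedgagibiziup.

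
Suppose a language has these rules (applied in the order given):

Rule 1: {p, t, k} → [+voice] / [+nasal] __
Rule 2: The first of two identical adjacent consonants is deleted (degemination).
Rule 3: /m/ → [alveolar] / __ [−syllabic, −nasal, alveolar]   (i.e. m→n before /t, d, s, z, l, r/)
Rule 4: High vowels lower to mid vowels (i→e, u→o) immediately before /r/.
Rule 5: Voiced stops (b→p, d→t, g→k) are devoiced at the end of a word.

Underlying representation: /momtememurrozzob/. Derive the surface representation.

mondememorozop

Rule 1 (post-nasal voicing): /t/ is a voiceless stop immediately after the nasal /m/, so it voices to [d]. /momtememurrozzob/ → momdememurrozzob.
Rule 2 (degemination): /rr/ is a geminate; the first /r/ deletes. /zz/ is a geminate; the first /z/ deletes. /momdememurrozzob/ → momdememurozob.
Rule 3 (nasal place assimilation): /m/ precedes the alveolar consonant /d/, so it assimilates in place to [n]. /momdememurozob/ → mondememurozob.
Rule 4 (pre-rhotic lowering): /u/ is a high vowel immediately before /r/, so it lowers to [o]. /mondememurozob/ → mondememorozob.
Rule 5 (final devoicing): /b/ is a voiced stop in word-final position, so it devoices to [p]. /mondememorozob/ → mondememorozop.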